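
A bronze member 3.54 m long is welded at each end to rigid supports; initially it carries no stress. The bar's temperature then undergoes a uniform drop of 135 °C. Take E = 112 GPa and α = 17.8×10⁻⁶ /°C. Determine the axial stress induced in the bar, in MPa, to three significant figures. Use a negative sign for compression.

269 MPa

Free thermal expansion αLΔT = 17.8e-6 · 3540 · -135 = -8.507 mm.
The walls impose strain ε = −(-8.507)/3540 = 2.4030e-03; σ = Eε = 112000 · 2.4030e-03 = 269.1 MPa.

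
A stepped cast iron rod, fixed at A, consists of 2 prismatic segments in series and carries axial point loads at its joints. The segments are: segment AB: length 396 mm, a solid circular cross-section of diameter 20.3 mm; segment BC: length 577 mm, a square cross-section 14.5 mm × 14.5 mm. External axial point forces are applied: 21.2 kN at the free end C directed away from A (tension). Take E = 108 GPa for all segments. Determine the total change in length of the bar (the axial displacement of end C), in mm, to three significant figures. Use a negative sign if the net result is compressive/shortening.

0.779 mm

Internal axial forces (sectioning from the free end, tension +): N_BC = 21.2 kN, N_AB = 21.2 kN.
A_AB = 323.7 mm².
A_BC = 210.2 mm².
δ_AB = 21200·396/(323.7·108000) = 0.2402 mm
δ_BC = 21200·577/(210.2·108000) = 0.5387 mm
δ = Σδ_i = 0.7789 mm.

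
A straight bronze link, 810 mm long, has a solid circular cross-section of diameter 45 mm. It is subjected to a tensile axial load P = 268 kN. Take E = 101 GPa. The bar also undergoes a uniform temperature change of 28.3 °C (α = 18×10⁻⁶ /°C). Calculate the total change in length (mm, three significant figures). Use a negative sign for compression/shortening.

A = 1590 mm².
δ_mech = NL/(AE) = 268000·810/(1590·101000) = 1.351 mm.
δ_thermal = αLΔT = 18e-6·810·28.3 = 0.4126 mm.
δ = δ_mech + δ_thermal = 1.764 mm.

1.76 mm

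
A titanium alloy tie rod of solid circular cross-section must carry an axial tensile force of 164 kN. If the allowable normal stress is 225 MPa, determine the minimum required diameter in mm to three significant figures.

Required area A ≥ P/σ_allow = 164000/225 = 728.9 mm².
For a solid circular section, d ≥ √(4A/π) = 30.46 mm.

30.5 mm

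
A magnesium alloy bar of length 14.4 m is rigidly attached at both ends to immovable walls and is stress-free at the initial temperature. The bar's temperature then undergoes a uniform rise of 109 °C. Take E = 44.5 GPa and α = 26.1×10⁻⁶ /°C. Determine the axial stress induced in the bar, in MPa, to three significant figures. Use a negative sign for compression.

-127 MPa

Free thermal expansion αLΔT = 26.1e-6 · 14400 · 109 = 40.97 mm.
The walls impose strain ε = −(40.97)/14400 = -2.8449e-03; σ = Eε = 44500 · -2.8449e-03 = -126.6 MPa.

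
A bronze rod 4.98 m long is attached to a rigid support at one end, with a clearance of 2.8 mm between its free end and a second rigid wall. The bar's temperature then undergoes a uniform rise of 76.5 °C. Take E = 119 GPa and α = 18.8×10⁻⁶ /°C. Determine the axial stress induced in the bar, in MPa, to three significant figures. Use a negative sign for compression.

Free thermal expansion αLΔT = 18.8e-6 · 4980 · 76.5 = 7.162 mm.
The walls engage after the gap closes; constrained expansion = 7.162 − 2.8 = 4.362 mm.
The walls impose strain ε = −(4.362)/4980 = -8.7595e-04; σ = Eε = 119000 · -8.7595e-04 = -104.2 MPa.

-104 MPa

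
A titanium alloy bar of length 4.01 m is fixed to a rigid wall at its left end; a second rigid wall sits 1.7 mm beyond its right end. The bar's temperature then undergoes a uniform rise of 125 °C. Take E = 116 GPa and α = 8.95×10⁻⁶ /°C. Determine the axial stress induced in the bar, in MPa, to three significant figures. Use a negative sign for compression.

Free thermal expansion αLΔT = 8.95e-6 · 4010 · 125 = 4.486 mm.
The walls engage after the gap closes; constrained expansion = 4.486 − 1.7 = 2.786 mm.
The walls impose strain ε = −(2.786)/4010 = -6.9481e-04; σ = Eε = 116000 · -6.9481e-04 = -80.6 MPa.

-80.6 MPa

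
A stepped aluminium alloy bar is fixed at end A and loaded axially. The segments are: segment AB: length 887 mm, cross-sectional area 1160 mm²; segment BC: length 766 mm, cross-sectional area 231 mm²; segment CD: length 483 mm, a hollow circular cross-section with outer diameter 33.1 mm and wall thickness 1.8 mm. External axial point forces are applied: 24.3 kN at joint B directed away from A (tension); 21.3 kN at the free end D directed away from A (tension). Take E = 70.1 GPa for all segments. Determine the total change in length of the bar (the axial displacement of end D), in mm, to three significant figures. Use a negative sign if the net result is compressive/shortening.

Internal axial forces (sectioning from the free end, tension +): N_CD = 21.3 kN, N_BC = 21.3 kN, N_AB = 45.6 kN.
A_CD = 177 mm².
δ_AB = 45600·887/(1160·70100) = 0.4974 mm
δ_BC = 21300·766/(231·70100) = 1.008 mm
δ_CD = 21300·483/(177·70100) = 0.8292 mm
δ = Σδ_i = 2.334 mm.

2.33 mm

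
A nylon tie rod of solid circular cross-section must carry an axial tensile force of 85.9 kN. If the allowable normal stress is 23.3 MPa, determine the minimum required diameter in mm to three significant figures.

Required area A ≥ P/σ_allow = 85900/23.3 = 3687 mm².
For a solid circular section, d ≥ √(4A/π) = 68.51 mm.

68.5 mm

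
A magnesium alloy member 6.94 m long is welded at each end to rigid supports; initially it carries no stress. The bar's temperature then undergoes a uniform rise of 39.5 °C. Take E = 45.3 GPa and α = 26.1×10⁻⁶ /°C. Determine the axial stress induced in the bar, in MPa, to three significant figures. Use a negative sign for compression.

Free thermal expansion αLΔT = 26.1e-6 · 6940 · 39.5 = 7.155 mm.
The walls impose strain ε = −(7.155)/6940 = -1.0310e-03; σ = Eε = 45300 · -1.0310e-03 = -46.7 MPa.

-46.7 MPa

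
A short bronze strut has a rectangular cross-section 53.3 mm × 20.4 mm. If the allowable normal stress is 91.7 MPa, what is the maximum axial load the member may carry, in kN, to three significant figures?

99.7 kN

A = 1087 mm².
P_max = σ_allow · A = 91.7 · 1087 = 99710 N = 99.71 kN.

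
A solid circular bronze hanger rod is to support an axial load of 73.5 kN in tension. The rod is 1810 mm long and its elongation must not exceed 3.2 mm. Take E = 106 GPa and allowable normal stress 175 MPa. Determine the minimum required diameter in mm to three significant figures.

Required area A ≥ P/σ_allow = 73500/175 = 420 mm².
For a solid circular section, d ≥ √(4A/π) = 23.12 mm.
Elongation limit: A ≥ PL/(Eδ_allow) = 73500·1810/(106000·3.2) = 392.2 mm² ⇒ d ≥ 22.35 mm.
The stress limit governs.

23.1 mm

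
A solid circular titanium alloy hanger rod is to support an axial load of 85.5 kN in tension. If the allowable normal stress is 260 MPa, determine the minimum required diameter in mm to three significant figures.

20.5 mm

Required area A ≥ P/σ_allow = 85500/260 = 328.8 mm².
For a solid circular section, d ≥ √(4A/π) = 20.46 mm.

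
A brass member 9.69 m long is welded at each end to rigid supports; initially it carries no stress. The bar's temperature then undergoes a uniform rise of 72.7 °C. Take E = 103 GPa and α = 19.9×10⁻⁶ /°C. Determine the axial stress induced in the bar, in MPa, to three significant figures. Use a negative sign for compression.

-149 MPa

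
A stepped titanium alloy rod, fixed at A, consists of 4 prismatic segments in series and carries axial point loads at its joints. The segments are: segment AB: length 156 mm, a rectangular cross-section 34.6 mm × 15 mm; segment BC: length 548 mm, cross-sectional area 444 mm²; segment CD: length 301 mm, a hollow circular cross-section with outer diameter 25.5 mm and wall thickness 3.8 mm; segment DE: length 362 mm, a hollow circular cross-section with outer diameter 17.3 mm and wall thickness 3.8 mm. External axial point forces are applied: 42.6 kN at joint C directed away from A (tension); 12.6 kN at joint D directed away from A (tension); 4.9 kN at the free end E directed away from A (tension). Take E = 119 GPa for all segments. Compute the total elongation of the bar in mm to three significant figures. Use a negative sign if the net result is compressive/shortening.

1.04 mm

Internal axial forces (sectioning from the free end, tension +): N_DE = 4.9 kN, N_CD = 17.5 kN, N_BC = 60.1 kN, N_AB = 60.1 kN.
A_AB = 519 mm².
A_CD = 259.1 mm².
A_DE = 161.2 mm².
δ_AB = 60100·156/(519·119000) = 0.1518 mm
δ_BC = 60100·548/(444·119000) = 0.6233 mm
δ_CD = 17500·301/(259.1·119000) = 0.1709 mm
δ_DE = 4900·362/(161.2·119000) = 0.09249 mm
δ = Σδ_i = 1.039 mm.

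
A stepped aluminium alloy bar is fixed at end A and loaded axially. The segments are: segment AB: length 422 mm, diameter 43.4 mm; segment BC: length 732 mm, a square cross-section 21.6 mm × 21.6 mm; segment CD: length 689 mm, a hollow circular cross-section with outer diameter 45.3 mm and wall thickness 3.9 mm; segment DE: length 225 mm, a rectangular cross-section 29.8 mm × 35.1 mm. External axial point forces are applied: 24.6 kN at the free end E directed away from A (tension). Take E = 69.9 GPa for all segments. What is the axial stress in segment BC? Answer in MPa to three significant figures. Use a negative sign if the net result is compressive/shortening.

52.7 MPa

Internal axial forces (sectioning from the free end, tension +): N_DE = 24.6 kN, N_CD = 24.6 kN, N_BC = 24.6 kN, N_AB = 24.6 kN.
A_BC = 466.6 mm².
σ_BC = N_BC/A_BC = 24600/466.6 = 52.73 MPa.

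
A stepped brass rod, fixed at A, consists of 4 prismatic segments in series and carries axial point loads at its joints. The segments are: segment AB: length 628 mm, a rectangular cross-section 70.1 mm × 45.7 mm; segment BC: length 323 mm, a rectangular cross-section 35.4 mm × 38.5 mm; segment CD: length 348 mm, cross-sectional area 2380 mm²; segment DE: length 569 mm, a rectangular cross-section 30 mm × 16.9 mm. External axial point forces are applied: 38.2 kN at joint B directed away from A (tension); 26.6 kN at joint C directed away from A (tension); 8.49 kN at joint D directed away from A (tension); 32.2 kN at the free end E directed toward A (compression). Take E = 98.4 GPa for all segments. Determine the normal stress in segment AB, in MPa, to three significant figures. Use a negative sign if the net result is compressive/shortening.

12.8 MPa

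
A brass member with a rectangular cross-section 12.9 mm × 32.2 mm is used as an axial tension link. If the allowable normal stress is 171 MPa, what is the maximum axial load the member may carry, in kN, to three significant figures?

71.0 kN

A = 415.4 mm².
P_max = σ_allow · A = 171 · 415.4 = 71030 N = 71.03 kN.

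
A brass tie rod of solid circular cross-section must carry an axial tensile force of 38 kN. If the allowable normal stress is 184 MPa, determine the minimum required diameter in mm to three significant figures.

16.2 mm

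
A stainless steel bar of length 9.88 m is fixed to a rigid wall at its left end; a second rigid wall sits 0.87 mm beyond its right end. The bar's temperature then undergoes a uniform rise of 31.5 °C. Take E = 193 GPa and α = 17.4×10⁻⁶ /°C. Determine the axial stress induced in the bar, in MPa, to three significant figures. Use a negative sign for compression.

-88.8 MPa

Free thermal expansion αLΔT = 17.4e-6 · 9880 · 31.5 = 5.415 mm.
The walls engage after the gap closes; constrained expansion = 5.415 − 0.87 = 4.545 mm.
The walls impose strain ε = −(4.545)/9880 = -4.6004e-04; σ = Eε = 193000 · -4.6004e-04 = -88.79 MPa.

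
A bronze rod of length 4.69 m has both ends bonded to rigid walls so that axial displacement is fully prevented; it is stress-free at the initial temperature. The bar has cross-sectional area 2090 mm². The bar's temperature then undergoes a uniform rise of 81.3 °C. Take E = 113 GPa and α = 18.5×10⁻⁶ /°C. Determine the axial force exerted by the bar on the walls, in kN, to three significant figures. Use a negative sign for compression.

-355 kN

Free thermal expansion αLΔT = 18.5e-6 · 4690 · 81.3 = 7.054 mm.
The walls impose strain ε = −(7.054)/4690 = -1.5040e-03; σ = Eε = 113000 · -1.5040e-03 = -170 MPa.
Wall reaction R = σ·A = -170·2090 = -355200 N = -355.2 kN.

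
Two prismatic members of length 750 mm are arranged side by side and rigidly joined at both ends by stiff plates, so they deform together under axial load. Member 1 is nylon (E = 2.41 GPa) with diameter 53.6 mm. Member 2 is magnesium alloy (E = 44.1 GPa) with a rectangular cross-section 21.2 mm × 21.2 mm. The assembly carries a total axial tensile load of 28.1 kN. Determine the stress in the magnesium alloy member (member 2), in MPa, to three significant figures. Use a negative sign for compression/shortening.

49.1 MPa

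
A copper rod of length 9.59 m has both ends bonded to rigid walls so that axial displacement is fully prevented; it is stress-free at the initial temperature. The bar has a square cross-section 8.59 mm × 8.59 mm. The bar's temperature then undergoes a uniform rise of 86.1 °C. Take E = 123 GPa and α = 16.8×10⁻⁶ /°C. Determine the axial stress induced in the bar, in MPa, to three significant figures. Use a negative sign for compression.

-178 MPa

Free thermal expansion αLΔT = 16.8e-6 · 9590 · 86.1 = 13.87 mm.
The walls impose strain ε = −(13.87)/9590 = -1.4465e-03; σ = Eε = 123000 · -1.4465e-03 = -177.9 MPa.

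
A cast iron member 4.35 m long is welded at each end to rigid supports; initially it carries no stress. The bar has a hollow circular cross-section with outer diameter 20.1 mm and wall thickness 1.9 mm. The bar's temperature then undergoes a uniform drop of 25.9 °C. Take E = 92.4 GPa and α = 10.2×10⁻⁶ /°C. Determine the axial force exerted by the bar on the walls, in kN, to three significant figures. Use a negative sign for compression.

2.65 kN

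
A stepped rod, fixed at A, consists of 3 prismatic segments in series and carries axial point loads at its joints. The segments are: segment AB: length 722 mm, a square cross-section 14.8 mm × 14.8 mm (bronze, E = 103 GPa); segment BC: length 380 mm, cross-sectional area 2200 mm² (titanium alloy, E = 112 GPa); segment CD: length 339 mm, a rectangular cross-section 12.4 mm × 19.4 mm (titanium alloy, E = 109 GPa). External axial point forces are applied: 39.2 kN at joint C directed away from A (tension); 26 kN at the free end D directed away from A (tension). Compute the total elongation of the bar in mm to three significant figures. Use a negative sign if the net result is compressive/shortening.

2.52 mm

Internal axial forces (sectioning from the free end, tension +): N_CD = 26 kN, N_BC = 65.2 kN, N_AB = 65.2 kN.
A_AB = 219 mm².
A_CD = 240.6 mm².
δ_AB = 65200·722/(219·103000) = 2.087 mm
δ_BC = 65200·380/(2200·112000) = 0.1006 mm
δ_CD = 26000·339/(240.6·109000) = 0.3361 mm
δ = Σδ_i = 2.523 mm.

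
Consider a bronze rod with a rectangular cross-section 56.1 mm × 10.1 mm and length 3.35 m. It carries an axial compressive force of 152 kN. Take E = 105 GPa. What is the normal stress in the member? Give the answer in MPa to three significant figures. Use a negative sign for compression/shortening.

A = 566.6 mm².
σ = N/A = -152000/566.6 = -268.3 MPa.

-268 MPa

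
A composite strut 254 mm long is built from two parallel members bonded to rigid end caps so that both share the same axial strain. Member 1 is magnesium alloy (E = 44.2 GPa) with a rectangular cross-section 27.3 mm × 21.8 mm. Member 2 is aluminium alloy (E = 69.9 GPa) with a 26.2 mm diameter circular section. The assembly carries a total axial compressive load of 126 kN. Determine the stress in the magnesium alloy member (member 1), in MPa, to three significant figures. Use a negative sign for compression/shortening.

A_1 = 595.1 mm².
A_2 = 539.1 mm².
Equal strain + equilibrium ⇒ each member carries load in proportion to AE: A₁E₁ = 26310000 N, A₂E₂ = 37690000 N, ΣAE = 63990000 N.
σ₁ = P·E₁/ΣAE = -126000·44200/63990000 = -87.03 MPa.

-87.0 MPa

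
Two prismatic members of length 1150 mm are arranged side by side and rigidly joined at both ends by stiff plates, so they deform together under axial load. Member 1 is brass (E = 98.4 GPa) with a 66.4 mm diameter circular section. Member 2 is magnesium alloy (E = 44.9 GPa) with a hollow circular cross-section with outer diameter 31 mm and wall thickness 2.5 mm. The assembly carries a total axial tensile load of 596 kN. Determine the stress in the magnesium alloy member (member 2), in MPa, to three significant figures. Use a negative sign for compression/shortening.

76.3 MPa

A_1 = 3463 mm².
A_2 = 223.8 mm².
Equal strain + equilibrium ⇒ each member carries load in proportion to AE: A₁E₁ = 340700000 N, A₂E₂ = 10050000 N, ΣAE = 350800000 N.
σ₂ = P·E₂/ΣAE = 596000·44900/350800000 = 76.29 MPa.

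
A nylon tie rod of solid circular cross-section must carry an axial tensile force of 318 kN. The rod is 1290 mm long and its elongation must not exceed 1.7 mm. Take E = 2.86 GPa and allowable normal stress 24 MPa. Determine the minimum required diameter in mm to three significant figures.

328 mm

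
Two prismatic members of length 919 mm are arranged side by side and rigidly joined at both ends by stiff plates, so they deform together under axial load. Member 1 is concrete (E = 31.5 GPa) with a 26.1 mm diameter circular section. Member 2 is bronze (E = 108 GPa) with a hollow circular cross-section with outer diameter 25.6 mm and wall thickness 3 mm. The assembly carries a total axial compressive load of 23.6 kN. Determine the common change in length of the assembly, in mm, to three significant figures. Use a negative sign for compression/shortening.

A_1 = 535 mm².
A_2 = 213 mm².
Equal strain + equilibrium ⇒ each member carries load in proportion to AE: A₁E₁ = 16850000 N, A₂E₂ = 23000000 N, ΣAE = 39860000 N.
δ = PL/ΣAE = -23600·919/39860000 = -0.5442 mm.

-0.544 mm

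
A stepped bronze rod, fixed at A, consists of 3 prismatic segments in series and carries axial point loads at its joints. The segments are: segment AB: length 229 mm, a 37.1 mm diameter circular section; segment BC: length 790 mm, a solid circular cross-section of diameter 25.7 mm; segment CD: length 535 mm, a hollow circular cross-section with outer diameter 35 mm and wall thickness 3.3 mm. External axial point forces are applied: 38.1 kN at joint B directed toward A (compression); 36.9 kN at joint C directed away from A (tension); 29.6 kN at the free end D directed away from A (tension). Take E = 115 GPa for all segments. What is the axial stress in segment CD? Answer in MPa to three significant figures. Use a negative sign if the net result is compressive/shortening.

Internal axial forces (sectioning from the free end, tension +): N_CD = 29.6 kN, N_BC = 66.5 kN, N_AB = 28.4 kN.
A_CD = 328.6 mm².
σ_CD = N_CD/A_CD = 29600/328.6 = 90.07 MPa.

90.1 MPa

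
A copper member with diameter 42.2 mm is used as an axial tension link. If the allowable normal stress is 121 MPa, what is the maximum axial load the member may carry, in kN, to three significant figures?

A = 1399 mm².
P_max = σ_allow · A = 121 · 1399 = 169200 N = 169.2 kN.

169 kN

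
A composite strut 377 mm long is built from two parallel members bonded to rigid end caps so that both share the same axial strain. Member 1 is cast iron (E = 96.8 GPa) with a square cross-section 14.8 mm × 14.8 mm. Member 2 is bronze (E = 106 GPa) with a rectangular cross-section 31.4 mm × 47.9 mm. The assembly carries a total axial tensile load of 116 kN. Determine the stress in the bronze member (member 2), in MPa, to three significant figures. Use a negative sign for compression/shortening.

68.1 MPa

A_1 = 219 mm².
A_2 = 1504 mm².
Equal strain + equilibrium ⇒ each member carries load in proportion to AE: A₁E₁ = 21200000 N, A₂E₂ = 159400000 N, ΣAE = 180600000 N.
σ₂ = P·E₂/ΣAE = 116000·106000/180600000 = 68.07 MPa.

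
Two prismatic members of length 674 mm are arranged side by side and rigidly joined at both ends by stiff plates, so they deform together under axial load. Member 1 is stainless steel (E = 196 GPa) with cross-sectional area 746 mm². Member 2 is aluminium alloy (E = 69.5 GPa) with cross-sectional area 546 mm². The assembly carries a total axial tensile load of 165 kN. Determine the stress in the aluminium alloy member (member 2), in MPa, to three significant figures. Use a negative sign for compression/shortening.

Equal strain + equilibrium ⇒ each member carries load in proportion to AE: A₁E₁ = 146200000 N, A₂E₂ = 37950000 N, ΣAE = 184200000 N.
σ₂ = P·E₂/ΣAE = 165000·69500/184200000 = 62.27 MPa.

62.3 MPa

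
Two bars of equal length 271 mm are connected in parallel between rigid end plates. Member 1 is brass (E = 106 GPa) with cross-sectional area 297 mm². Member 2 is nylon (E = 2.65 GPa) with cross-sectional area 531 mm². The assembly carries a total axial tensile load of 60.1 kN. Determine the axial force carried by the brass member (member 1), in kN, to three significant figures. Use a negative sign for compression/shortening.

57.5 kN

Equal strain + equilibrium ⇒ each member carries load in proportion to AE: A₁E₁ = 31480000 N, A₂E₂ = 1407000 N, ΣAE = 32890000 N.
F₁ = P·A₁E₁/ΣAE = 60100·31480000/32890000 = 57530 N.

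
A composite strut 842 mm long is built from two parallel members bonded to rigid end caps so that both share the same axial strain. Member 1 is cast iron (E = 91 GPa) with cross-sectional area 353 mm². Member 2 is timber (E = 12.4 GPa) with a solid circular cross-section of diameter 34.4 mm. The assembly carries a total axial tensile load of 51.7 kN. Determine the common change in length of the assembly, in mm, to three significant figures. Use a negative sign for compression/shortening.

A_2 = 929.4 mm².
Equal strain + equilibrium ⇒ each member carries load in proportion to AE: A₁E₁ = 32120000 N, A₂E₂ = 11520000 N, ΣAE = 43650000 N.
δ = PL/ΣAE = 51700·842/43650000 = 0.9973 mm.

0.997 mm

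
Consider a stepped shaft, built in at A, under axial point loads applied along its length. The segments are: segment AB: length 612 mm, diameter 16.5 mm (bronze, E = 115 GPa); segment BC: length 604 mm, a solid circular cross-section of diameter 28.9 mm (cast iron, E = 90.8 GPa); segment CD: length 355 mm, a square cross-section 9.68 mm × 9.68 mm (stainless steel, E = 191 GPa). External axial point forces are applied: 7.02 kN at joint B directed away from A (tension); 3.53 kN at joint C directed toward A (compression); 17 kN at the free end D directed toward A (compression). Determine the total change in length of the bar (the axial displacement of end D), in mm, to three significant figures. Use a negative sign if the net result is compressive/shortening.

-0.882 mm

Internal axial forces (sectioning from the free end, tension +): N_CD = -17 kN, N_BC = -20.53 kN, N_AB = -13.51 kN.
A_AB = 213.8 mm².
A_BC = 656 mm².
A_CD = 93.7 mm².
δ_AB = -13510·612/(213.8·115000) = -0.3362 mm
δ_BC = -20530·604/(656·90800) = -0.2082 mm
δ_CD = -17000·355/(93.7·191000) = -0.3372 mm
δ = Σδ_i = -0.8816 mm.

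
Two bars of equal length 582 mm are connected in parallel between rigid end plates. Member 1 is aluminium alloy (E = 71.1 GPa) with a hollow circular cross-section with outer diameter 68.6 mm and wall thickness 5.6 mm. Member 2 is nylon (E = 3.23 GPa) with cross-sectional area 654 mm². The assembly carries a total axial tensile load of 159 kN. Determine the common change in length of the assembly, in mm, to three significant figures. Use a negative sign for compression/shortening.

A_1 = 1108 mm².
Equal strain + equilibrium ⇒ each member carries load in proportion to AE: A₁E₁ = 78800000 N, A₂E₂ = 2112000 N, ΣAE = 80920000 N.
δ = PL/ΣAE = 159000·582/80920000 = 1.144 mm.

1.14 mm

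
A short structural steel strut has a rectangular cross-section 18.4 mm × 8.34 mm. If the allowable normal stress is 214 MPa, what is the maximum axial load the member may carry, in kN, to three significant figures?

A = 153.5 mm².
P_max = σ_allow · A = 214 · 153.5 = 32840 N = 32.84 kN.

32.8 kN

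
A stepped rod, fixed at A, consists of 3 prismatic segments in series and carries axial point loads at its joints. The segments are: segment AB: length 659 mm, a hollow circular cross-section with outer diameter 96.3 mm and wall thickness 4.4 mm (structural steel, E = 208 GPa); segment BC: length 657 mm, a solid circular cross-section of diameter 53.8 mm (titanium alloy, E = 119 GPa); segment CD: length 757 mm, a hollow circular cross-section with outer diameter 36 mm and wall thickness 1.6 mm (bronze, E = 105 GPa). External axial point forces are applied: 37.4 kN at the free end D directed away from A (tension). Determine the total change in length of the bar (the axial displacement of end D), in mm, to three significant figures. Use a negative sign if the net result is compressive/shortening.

1.74 mm

Internal axial forces (sectioning from the free end, tension +): N_CD = 37.4 kN, N_BC = 37.4 kN, N_AB = 37.4 kN.
A_AB = 1270 mm².
A_BC = 2273 mm².
A_CD = 172.9 mm².
δ_AB = 37400·659/(1270·208000) = 0.09328 mm
δ_BC = 37400·657/(2273·119000) = 0.09083 mm
δ_CD = 37400·757/(172.9·105000) = 1.559 mm
δ = Σδ_i = 1.743 mm.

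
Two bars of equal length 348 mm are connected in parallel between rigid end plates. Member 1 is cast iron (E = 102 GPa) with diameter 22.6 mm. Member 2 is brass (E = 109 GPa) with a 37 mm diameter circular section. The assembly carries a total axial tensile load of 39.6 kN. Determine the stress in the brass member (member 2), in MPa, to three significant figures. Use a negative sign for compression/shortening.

A_1 = 401.1 mm².
A_2 = 1075 mm².
Equal strain + equilibrium ⇒ each member carries load in proportion to AE: A₁E₁ = 40920000 N, A₂E₂ = 117200000 N, ΣAE = 158100000 N.
σ₂ = P·E₂/ΣAE = 39600·109000/158100000 = 27.3 MPa.

27.3 MPa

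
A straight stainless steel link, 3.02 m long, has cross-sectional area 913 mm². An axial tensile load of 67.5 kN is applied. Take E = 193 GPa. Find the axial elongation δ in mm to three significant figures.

δ_mech = NL/(AE) = 67500·3020/(913·193000) = 1.157 mm.

1.16 mm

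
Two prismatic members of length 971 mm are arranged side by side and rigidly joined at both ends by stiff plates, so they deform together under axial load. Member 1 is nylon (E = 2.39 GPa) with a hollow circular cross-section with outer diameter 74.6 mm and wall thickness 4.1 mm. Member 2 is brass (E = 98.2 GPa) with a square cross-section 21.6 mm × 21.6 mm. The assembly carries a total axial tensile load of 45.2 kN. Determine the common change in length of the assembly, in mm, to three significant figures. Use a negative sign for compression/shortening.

A_1 = 908.1 mm².
A_2 = 466.6 mm².
Equal strain + equilibrium ⇒ each member carries load in proportion to AE: A₁E₁ = 2170000 N, A₂E₂ = 45820000 N, ΣAE = 47990000 N.
δ = PL/ΣAE = 45200·971/47990000 = 0.9146 mm.

0.915 mm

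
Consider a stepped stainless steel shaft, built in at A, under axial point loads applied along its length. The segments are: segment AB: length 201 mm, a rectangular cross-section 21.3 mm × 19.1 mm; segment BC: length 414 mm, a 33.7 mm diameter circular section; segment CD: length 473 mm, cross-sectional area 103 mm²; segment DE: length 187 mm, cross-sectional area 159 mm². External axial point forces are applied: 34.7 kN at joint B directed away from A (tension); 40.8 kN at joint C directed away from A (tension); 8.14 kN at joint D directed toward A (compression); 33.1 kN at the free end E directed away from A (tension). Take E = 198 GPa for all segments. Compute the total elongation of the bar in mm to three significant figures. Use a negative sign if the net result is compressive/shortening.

1.18 mm

Internal axial forces (sectioning from the free end, tension +): N_DE = 33.1 kN, N_CD = 24.96 kN, N_BC = 65.76 kN, N_AB = 100.5 kN.
A_AB = 406.8 mm².
A_BC = 892 mm².
δ_AB = 100500·201/(406.8·198000) = 0.2507 mm
δ_BC = 65760·414/(892·198000) = 0.1542 mm
δ_CD = 24960·473/(103·198000) = 0.5789 mm
δ_DE = 33100·187/(159·198000) = 0.1966 mm
δ = Σδ_i = 1.18 mm.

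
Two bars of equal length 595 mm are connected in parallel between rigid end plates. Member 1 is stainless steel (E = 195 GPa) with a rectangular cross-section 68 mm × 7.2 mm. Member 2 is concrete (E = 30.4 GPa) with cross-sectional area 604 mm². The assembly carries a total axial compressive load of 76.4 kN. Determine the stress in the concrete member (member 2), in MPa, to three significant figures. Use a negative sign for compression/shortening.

-20.4 MPa

A_1 = 489.6 mm².
Equal strain + equilibrium ⇒ each member carries load in proportion to AE: A₁E₁ = 95470000 N, A₂E₂ = 18360000 N, ΣAE = 113800000 N.
σ₂ = P·E₂/ΣAE = -76400·30400/113800000 = -20.4 MPa.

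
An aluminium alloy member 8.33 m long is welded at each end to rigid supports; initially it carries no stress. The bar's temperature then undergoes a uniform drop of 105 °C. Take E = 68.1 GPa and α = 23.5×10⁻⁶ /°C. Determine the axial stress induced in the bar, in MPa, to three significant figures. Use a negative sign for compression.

168 MPa

Free thermal expansion αLΔT = 23.5e-6 · 8330 · -105 = -20.55 mm.
The walls impose strain ε = −(-20.55)/8330 = 2.4675e-03; σ = Eε = 68100 · 2.4675e-03 = 168 MPa.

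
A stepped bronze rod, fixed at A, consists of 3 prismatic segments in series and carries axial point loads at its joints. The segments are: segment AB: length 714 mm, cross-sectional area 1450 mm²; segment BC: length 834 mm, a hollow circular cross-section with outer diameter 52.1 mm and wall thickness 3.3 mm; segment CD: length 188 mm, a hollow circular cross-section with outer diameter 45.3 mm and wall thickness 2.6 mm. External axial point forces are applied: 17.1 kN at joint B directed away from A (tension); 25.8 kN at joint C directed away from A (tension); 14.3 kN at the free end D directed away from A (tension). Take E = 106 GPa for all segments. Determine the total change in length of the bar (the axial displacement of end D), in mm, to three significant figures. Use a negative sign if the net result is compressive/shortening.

0.962 mm

Internal axial forces (sectioning from the free end, tension +): N_CD = 14.3 kN, N_BC = 40.1 kN, N_AB = 57.2 kN.
A_BC = 505.9 mm².
A_CD = 348.8 mm².
δ_AB = 57200·714/(1450·106000) = 0.2657 mm
δ_BC = 40100·834/(505.9·106000) = 0.6236 mm
δ_CD = 14300·188/(348.8·106000) = 0.07272 mm
δ = Σδ_i = 0.9621 mm.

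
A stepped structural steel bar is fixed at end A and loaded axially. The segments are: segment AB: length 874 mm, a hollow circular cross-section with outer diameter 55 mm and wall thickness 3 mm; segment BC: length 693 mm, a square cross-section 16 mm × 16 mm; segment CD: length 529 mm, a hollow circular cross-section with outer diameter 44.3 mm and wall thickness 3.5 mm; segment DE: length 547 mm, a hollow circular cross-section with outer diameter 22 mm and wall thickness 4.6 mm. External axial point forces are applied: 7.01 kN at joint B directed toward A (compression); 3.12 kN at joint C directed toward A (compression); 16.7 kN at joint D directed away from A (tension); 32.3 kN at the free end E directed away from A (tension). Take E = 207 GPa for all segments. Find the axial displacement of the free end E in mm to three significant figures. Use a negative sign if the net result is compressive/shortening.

Internal axial forces (sectioning from the free end, tension +): N_DE = 32.3 kN, N_CD = 49 kN, N_BC = 45.88 kN, N_AB = 38.87 kN.
A_AB = 490.1 mm².
A_BC = 256 mm².
A_CD = 448.6 mm².
A_DE = 251.5 mm².
δ_AB = 38870·874/(490.1·207000) = 0.3349 mm
δ_BC = 45880·693/(256·207000) = 0.6 mm
δ_CD = 49000·529/(448.6·207000) = 0.2791 mm
δ_DE = 32300·547/(251.5·207000) = 0.3394 mm
δ = Σδ_i = 1.553 mm.

1.55 mm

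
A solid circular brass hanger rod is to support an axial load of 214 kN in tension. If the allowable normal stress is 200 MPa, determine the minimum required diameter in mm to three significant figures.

Required area A ≥ P/σ_allow = 214000/200 = 1070 mm².
For a solid circular section, d ≥ √(4A/π) = 36.91 mm.

36.9 mm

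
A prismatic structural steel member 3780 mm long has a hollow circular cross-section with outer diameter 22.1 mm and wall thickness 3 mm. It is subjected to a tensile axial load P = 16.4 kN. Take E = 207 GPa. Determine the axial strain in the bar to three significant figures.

A = 180 mm².
σ = N/A = 91.1 MPa; ε = σ/E = 91.1/207000 = 4.401e-04.

4.40e-04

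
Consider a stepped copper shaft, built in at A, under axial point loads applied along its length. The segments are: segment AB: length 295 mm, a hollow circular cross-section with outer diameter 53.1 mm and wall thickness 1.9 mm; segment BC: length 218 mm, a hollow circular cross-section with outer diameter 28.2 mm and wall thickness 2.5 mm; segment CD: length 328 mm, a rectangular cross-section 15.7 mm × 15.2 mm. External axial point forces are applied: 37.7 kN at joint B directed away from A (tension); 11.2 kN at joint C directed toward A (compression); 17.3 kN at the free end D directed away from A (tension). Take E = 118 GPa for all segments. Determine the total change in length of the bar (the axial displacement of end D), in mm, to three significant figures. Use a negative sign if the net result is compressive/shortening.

0.616 mm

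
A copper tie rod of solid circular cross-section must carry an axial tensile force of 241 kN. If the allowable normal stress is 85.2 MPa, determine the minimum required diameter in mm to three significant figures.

Required area A ≥ P/σ_allow = 241000/85.2 = 2829 mm².
For a solid circular section, d ≥ √(4A/π) = 60.01 mm.

60.0 mm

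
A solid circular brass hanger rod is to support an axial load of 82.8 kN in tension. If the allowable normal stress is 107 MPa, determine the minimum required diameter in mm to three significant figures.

31.4 mm

Required area A ≥ P/σ_allow = 82800/107 = 773.8 mm².
For a solid circular section, d ≥ √(4A/π) = 31.39 mm.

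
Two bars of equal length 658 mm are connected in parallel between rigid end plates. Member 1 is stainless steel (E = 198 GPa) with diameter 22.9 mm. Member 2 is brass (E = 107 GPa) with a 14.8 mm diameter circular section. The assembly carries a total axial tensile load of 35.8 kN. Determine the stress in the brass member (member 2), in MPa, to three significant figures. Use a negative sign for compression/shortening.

38.3 MPa

A_1 = 411.9 mm².
A_2 = 172 mm².
Equal strain + equilibrium ⇒ each member carries load in proportion to AE: A₁E₁ = 81550000 N, A₂E₂ = 18410000 N, ΣAE = 99960000 N.
σ₂ = P·E₂/ΣAE = 35800·107000/99960000 = 38.32 MPa.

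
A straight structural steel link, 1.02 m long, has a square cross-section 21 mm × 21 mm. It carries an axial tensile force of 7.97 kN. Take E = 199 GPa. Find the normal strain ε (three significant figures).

A = 441 mm².
σ = N/A = 18.07 MPa; ε = σ/E = 18.07/199000 = 9.082e-05.

9.08e-05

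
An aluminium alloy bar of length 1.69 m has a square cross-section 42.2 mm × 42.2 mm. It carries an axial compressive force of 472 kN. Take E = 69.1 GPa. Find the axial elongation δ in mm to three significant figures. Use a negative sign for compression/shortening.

A = 1781 mm².
δ_mech = NL/(AE) = -472000·1690/(1781·69100) = -6.482 mm.

-6.48 mm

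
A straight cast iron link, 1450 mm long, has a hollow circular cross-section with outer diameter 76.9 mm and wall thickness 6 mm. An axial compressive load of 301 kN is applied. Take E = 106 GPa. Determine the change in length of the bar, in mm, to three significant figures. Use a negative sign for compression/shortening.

A = 1336 mm².
δ_mech = NL/(AE) = -301000·1450/(1336·106000) = -3.081 mm.

-3.08 mm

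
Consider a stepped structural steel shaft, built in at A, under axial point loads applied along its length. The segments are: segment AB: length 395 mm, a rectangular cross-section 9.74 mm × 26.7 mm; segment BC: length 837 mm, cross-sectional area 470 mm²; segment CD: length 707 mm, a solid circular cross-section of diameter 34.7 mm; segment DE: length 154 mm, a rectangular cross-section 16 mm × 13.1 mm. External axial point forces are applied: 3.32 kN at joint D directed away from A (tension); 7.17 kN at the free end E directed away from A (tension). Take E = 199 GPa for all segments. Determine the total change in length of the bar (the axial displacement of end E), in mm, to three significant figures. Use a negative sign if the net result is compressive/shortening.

0.240 mm

Internal axial forces (sectioning from the free end, tension +): N_DE = 7.17 kN, N_CD = 10.49 kN, N_BC = 10.49 kN, N_AB = 10.49 kN.
A_AB = 260.1 mm².
A_CD = 945.7 mm².
A_DE = 209.6 mm².
δ_AB = 10490·395/(260.1·199000) = 0.08007 mm
δ_BC = 10490·837/(470·199000) = 0.09388 mm
δ_CD = 10490·707/(945.7·199000) = 0.03941 mm
δ_DE = 7170·154/(209.6·199000) = 0.02647 mm
δ = Σδ_i = 0.2398 mm.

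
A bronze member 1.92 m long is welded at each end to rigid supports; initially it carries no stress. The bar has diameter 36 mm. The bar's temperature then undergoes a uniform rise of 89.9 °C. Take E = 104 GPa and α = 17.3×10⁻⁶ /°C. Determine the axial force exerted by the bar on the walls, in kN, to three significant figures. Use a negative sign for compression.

-165 kN

Free thermal expansion αLΔT = 17.3e-6 · 1920 · 89.9 = 2.986 mm.
The walls impose strain ε = −(2.986)/1920 = -1.5553e-03; σ = Eε = 104000 · -1.5553e-03 = -161.7 MPa.
Wall reaction R = σ·A = -161.7·1018 = -164600 N = -164.6 kN.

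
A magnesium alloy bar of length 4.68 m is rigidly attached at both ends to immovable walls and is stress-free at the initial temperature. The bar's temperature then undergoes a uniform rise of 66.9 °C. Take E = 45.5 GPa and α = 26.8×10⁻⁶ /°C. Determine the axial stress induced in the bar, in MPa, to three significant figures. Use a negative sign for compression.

Free thermal expansion αLΔT = 26.8e-6 · 4680 · 66.9 = 8.391 mm.
The walls impose strain ε = −(8.391)/4680 = -1.7929e-03; σ = Eε = 45500 · -1.7929e-03 = -81.58 MPa.

-81.6 MPa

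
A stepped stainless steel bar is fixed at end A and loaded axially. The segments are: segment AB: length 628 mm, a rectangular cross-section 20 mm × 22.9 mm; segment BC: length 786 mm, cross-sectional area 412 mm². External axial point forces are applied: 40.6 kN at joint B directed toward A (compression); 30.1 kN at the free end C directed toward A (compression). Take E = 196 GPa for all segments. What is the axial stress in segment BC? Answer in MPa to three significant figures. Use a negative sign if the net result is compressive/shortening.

Internal axial forces (sectioning from the free end, tension +): N_BC = -30.1 kN, N_AB = -70.7 kN.
σ_BC = N_BC/A_BC = -30100/412 = -73.06 MPa.

-73.1 MPa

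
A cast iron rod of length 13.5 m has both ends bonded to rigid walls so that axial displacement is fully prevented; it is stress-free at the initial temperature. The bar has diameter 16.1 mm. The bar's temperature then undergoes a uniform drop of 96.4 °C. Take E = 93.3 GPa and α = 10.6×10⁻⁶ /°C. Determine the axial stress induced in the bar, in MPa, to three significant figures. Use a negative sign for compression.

95.3 MPa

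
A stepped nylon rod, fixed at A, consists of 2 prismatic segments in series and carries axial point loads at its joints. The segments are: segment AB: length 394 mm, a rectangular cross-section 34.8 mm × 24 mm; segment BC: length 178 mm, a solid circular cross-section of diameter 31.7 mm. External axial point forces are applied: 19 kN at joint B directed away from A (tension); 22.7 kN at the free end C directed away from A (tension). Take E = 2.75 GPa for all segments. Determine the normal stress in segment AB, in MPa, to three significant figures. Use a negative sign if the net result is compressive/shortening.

49.9 MPa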